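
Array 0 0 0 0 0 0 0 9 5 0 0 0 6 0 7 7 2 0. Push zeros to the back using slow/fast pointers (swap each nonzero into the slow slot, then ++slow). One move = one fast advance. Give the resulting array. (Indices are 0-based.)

slow=0 fast=0: a[fast]=0, fast++
slow=0 fast=1: a[fast]=0, fast++
slow=0 fast=2: a[fast]=0, fast++
slow=0 fast=3: a[fast]=0, fast++
slow=0 fast=4: a[fast]=0, fast++
slow=0 fast=5: a[fast]=0, fast++
slow=0 fast=6: a[fast]=0, fast++
slow=0 fast=7: a[fast]=9≠0 swap→a[0]=9, slow++,fast++
slow=1 fast=8: a[fast]=5≠0 swap→a[1]=5, slow++,fast++
slow=2 fast=9: a[fast]=0, fast++
slow=2 fast=10: a[fast]=0, fast++
slow=2 fast=11: a[fast]=0, fast++
slow=2 fast=12: a[fast]=6≠0 swap→a[2]=6, slow++,fast++
slow=3 fast=13: a[fast]=0, fast++
slow=3 fast=14: a[fast]=7≠0 swap→a[3]=7, slow++,fast++
slow=4 fast=15: a[fast]=7≠0 swap→a[4]=7, slow++,fast++
slow=5 fast=16: a[fast]=2≠0 swap→a[5]=2, slow++,fast++
slow=6 fast=17: a[fast]=0, fast++

[9, 5, 6, 7, 7, 2, 0, 0, 0, 0, 0, 0, 0, 0, 0, 0, 0, 0]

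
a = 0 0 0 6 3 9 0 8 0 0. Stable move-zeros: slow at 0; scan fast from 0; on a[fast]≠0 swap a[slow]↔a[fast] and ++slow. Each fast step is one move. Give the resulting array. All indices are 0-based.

[6, 3, 9, 8, 0, 0, 0, 0, 0, 0]

slow=0 fast=0: a[fast]=0, fast++
slow=0 fast=1: a[fast]=0, fast++
slow=0 fast=2: a[fast]=0, fast++
slow=0 fast=3: a[fast]=6≠0 swap→a[0]=6, slow++,fast++
slow=1 fast=4: a[fast]=3≠0 swap→a[1]=3, slow++,fast++
slow=2 fast=5: a[fast]=9≠0 swap→a[2]=9, slow++,fast++
slow=3 fast=6: a[fast]=0, fast++
slow=3 fast=7: a[fast]=8≠0 swap→a[3]=8, slow++,fast++
slow=4 fast=8: a[fast]=0, fast++
slow=4 fast=9: a[fast]=0, fast++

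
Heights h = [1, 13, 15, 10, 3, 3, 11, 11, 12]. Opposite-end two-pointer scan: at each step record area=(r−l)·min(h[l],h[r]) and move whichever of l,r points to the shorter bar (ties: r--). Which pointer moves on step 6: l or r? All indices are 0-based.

r

l=0 r=8: min(1,12)*8=8 best=8 *, l++
l=1 r=8: min(13,12)*7=84 best=84 *, r--
l=1 r=7: min(13,11)*6=66 best=84, r--
l=1 r=6: min(13,11)*5=55 best=84, r--
l=1 r=5: min(13,3)*4=12 best=84, r--
l=1 r=4: min(13,3)*3=9 best=84, r--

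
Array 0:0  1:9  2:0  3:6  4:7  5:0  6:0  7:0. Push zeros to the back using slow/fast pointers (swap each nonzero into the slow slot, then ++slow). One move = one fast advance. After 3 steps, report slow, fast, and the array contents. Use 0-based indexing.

slow=0 fast=0: a[fast]=0, fast++
slow=0 fast=1: a[fast]=9≠0 swap→a[0]=9, slow++,fast++
slow=1 fast=2: a[fast]=0, fast++

slow=1, fast=3, a=[9, 0, 0, 6, 7, 0, 0, 0]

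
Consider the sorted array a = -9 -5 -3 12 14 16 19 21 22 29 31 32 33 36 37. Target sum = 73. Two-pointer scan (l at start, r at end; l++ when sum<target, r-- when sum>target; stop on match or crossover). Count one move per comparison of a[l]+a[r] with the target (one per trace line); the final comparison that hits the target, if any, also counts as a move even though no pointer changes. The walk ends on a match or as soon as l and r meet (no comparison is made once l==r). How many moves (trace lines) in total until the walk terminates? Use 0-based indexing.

14 moves

[0,14] -9+37=28 <73 → l++
[1,14] -5+37=32 <73 → l++
[2,14] -3+37=34 <73 → l++
[3,14] 12+37=49 <73 → l++
[4,14] 14+37=51 <73 → l++
[5,14] 16+37=53 <73 → l++
[6,14] 19+37=56 <73 → l++
[7,14] 21+37=58 <73 → l++
[8,14] 22+37=59 <73 → l++
[9,14] 29+37=66 <73 → l++
[10,14] 31+37=68 <73 → l++
[11,14] 32+37=69 <73 → l++
[12,14] 33+37=70 <73 → l++
[13,14] 36+37=73 → found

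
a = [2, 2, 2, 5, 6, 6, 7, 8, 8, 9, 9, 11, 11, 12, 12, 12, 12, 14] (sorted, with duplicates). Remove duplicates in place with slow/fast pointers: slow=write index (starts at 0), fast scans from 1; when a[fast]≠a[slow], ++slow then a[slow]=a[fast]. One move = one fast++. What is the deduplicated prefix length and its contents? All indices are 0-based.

length 9; prefix = [2, 5, 6, 7, 8, 9, 11, 12, 14]

(s=0,f=1) a[fast]=2=a[slow] dup → fast++
(s=0,f=2) a[fast]=2=a[slow] dup → fast++
(s=0,f=3) a[fast]=5≠a[slow]=2 write a[1]=5 → slow++,fast++
(s=1,f=4) a[fast]=6≠a[slow]=5 write a[2]=6 → slow++,fast++
(s=2,f=5) a[fast]=6=a[slow] dup → fast++
(s=2,f=6) a[fast]=7≠a[slow]=6 write a[3]=7 → slow++,fast++
(s=3,f=7) a[fast]=8≠a[slow]=7 write a[4]=8 → slow++,fast++
(s=4,f=8) a[fast]=8=a[slow] dup → fast++
(s=4,f=9) a[fast]=9≠a[slow]=8 write a[5]=9 → slow++,fast++
(s=5,f=10) a[fast]=9=a[slow] dup → fast++
(s=5,f=11) a[fast]=11≠a[slow]=9 write a[6]=11 → slow++,fast++
(s=6,f=12) a[fast]=11=a[slow] dup → fast++
(s=6,f=13) a[fast]=12≠a[slow]=11 write a[7]=12 → slow++,fast++
(s=7,f=14) a[fast]=12=a[slow] dup → fast++
(s=7,f=15) a[fast]=12=a[slow] dup → fast++
(s=7,f=16) a[fast]=12=a[slow] dup → fast++
(s=7,f=17) a[fast]=14≠a[slow]=12 write a[8]=14 → slow++,fast++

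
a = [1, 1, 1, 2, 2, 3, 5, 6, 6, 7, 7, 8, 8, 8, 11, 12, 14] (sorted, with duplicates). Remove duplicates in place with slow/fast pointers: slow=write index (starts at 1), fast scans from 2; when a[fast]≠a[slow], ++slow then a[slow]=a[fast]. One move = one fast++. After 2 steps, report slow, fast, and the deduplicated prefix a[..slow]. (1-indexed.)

slow=1, fast=4, prefix=[1]

(s=1,f=2) a[fast]=1=a[slow] dup → fast++
(s=1,f=3) a[fast]=1=a[slow] dup → fast++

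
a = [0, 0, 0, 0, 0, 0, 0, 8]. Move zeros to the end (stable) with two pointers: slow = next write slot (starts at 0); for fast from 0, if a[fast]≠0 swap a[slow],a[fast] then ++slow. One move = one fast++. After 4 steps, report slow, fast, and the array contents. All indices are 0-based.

slow=0, fast=4, a=[0, 0, 0, 0, 0, 0, 0, 8]

slow=0 fast=0: a[fast]=0, fast++
slow=0 fast=1: a[fast]=0, fast++
slow=0 fast=2: a[fast]=0, fast++
slow=0 fast=3: a[fast]=0, fast++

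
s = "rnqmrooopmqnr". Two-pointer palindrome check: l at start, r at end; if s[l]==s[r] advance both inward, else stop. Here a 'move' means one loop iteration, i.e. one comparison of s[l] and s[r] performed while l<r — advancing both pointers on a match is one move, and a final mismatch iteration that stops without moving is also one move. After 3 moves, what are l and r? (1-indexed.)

l=4, r=10

l=1 r=13: 'r'=='r', l++,r--
l=2 r=12: 'n'=='n', l++,r--
l=3 r=11: 'q'=='q', l++,r--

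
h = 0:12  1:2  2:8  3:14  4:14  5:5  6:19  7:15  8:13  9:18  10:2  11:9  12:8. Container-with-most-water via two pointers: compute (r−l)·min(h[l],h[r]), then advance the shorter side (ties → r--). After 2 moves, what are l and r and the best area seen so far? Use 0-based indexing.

l=0 r=12: min(12,8)*12=96 best=96 *, r--
l=0 r=11: min(12,9)*11=99 best=99 *, r--

l=0, r=10, best area=99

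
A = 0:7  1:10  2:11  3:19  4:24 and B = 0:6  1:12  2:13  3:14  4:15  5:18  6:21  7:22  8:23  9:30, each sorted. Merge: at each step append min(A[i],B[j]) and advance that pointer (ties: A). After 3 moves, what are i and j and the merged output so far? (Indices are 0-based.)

i=2, j=1, merged so far=[6, 7, 10]

[i=0,j=0] A[i]=7>B[j]=6 take 6 → j++
[i=0,j=1] A[i]=7<=B[j]=12 take 7 → i++
[i=1,j=1] A[i]=10<=B[j]=12 take 10 → i++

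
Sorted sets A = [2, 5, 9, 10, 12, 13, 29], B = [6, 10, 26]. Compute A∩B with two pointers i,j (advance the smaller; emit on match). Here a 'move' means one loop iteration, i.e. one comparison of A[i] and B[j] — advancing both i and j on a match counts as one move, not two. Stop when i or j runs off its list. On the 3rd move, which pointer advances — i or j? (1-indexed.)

j

i=1 j=1: 2<6, i++
i=2 j=1: 5<6, i++
i=3 j=1: 9>6, j++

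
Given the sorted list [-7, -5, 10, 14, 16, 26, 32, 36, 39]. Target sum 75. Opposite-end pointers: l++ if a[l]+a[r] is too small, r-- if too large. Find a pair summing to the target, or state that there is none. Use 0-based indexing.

[0,8] -7+39=32 <75 → l++
[1,8] -5+39=34 <75 → l++
[2,8] 10+39=49 <75 → l++
[3,8] 14+39=53 <75 → l++
[4,8] 16+39=55 <75 → l++
[5,8] 26+39=65 <75 → l++
[6,8] 32+39=71 <75 → l++
[7,8] 36+39=75 → found

(36, 39)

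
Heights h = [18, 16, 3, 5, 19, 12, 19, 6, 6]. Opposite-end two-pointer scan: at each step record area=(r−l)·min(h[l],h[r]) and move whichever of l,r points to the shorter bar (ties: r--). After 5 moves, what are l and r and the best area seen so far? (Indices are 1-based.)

l=4, r=7, best area=108

[1,9] min(18,6)*8=48 best=48 * → r--
[1,8] min(18,6)*7=42 best=48 → r--
[1,7] min(18,19)*6=108 best=108 * → l++
[2,7] min(16,19)*5=80 best=108 → l++
[3,7] min(3,19)*4=12 best=108 → l++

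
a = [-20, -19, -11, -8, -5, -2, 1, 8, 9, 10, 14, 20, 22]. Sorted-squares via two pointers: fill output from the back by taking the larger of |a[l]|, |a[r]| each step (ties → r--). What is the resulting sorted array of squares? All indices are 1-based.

l=1 r=13: |-20|<=|22| out[13]=484, r--
l=1 r=12: |-20|<=|20| out[12]=400, r--
l=1 r=11: |-20|>|14| out[11]=400, l++
l=2 r=11: |-19|>|14| out[10]=361, l++
l=3 r=11: |-11|<=|14| out[9]=196, r--
l=3 r=10: |-11|>|10| out[8]=121, l++
l=4 r=10: |-8|<=|10| out[7]=100, r--
l=4 r=9: |-8|<=|9| out[6]=81, r--
l=4 r=8: |-8|<=|8| out[5]=64, r--
l=4 r=7: |-8|>|1| out[4]=64, l++
l=5 r=7: |-5|>|1| out[3]=25, l++
l=6 r=7: |-2|>|1| out[2]=4, l++
l=7 r=7: |1|<=|1| out[1]=1, r--

[1, 4, 25, 64, 64, 81, 100, 121, 196, 361, 400, 400, 484]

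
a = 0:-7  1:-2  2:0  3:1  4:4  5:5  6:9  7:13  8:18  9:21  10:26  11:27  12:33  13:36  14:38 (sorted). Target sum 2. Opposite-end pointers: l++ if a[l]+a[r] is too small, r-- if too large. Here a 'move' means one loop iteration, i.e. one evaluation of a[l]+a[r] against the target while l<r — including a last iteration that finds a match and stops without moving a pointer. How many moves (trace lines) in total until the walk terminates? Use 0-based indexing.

9 moves

l=0 r=14: -7+38=31 >2, r--
l=0 r=13: -7+36=29 >2, r--
l=0 r=12: -7+33=26 >2, r--
l=0 r=11: -7+27=20 >2, r--
l=0 r=10: -7+26=19 >2, r--
l=0 r=9: -7+21=14 >2, r--
l=0 r=8: -7+18=11 >2, r--
l=0 r=7: -7+13=6 >2, r--
l=0 r=6: -7+9=2, found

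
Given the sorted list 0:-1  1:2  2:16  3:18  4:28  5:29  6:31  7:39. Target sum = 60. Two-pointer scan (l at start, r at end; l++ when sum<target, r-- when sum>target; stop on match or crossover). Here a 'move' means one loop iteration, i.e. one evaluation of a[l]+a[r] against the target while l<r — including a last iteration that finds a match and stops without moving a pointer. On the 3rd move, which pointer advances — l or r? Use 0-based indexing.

[0,7] -1+39=38 <60 → l++
[1,7] 2+39=41 <60 → l++
[2,7] 16+39=55 <60 → l++

l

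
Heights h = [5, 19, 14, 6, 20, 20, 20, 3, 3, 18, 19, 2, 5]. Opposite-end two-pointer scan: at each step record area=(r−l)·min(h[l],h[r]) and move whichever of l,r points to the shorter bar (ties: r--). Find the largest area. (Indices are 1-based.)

l=1 r=13: min(5,5)*12=60 best=60 *, r--
l=1 r=12: min(5,2)*11=22 best=60, r--
l=1 r=11: min(5,19)*10=50 best=60, l++
l=2 r=11: min(19,19)*9=171 best=171 *, r--
l=2 r=10: min(19,18)*8=144 best=171, r--
l=2 r=9: min(19,3)*7=21 best=171, r--
l=2 r=8: min(19,3)*6=18 best=171, r--
l=2 r=7: min(19,20)*5=95 best=171, l++
l=3 r=7: min(14,20)*4=56 best=171, l++
l=4 r=7: min(6,20)*3=18 best=171, l++
l=5 r=7: min(20,20)*2=40 best=171, r--
l=5 r=6: min(20,20)*1=20 best=171, r--

max area = 171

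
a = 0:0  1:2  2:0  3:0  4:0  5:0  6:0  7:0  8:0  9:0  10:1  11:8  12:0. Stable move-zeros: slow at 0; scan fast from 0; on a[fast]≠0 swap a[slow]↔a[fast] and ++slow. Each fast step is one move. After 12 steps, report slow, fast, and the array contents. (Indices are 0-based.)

slow=3, fast=12, a=[2, 1, 8, 0, 0, 0, 0, 0, 0, 0, 0, 0, 0]

(s=0,f=0) a[fast]=0 → fast++
(s=0,f=1) a[fast]=2≠0 swap→a[0]=2 → slow++,fast++
(s=1,f=2) a[fast]=0 → fast++
(s=1,f=3) a[fast]=0 → fast++
(s=1,f=4) a[fast]=0 → fast++
(s=1,f=5) a[fast]=0 → fast++
(s=1,f=6) a[fast]=0 → fast++
(s=1,f=7) a[fast]=0 → fast++
(s=1,f=8) a[fast]=0 → fast++
(s=1,f=9) a[fast]=0 → fast++
(s=1,f=10) a[fast]=1≠0 swap→a[1]=1 → slow++,fast++
(s=2,f=11) a[fast]=8≠0 swap→a[2]=8 → slow++,fast++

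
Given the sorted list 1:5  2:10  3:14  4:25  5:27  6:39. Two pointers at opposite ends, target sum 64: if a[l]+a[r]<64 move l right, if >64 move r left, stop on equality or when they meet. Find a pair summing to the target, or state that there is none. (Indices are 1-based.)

[1,6] 5+39=44 <64 → l++
[2,6] 10+39=49 <64 → l++
[3,6] 14+39=53 <64 → l++
[4,6] 25+39=64 → found

(25, 39)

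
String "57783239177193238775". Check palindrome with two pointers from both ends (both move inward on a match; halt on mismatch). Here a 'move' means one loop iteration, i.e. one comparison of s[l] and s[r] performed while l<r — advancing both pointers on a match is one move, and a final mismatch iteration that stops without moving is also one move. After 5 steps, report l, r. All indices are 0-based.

[0,19] '5'=='5' → l++,r--
[1,18] '7'=='7' → l++,r--
[2,17] '7'=='7' → l++,r--
[3,16] '8'=='8' → l++,r--
[4,15] '3'=='3' → l++,r--

l=5, r=14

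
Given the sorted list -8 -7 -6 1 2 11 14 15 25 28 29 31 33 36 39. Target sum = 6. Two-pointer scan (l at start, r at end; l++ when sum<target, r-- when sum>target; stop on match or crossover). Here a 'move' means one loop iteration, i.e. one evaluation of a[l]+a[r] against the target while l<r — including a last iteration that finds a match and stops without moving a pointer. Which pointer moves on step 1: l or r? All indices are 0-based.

[0,14] -8+39=31 >6 → r--

r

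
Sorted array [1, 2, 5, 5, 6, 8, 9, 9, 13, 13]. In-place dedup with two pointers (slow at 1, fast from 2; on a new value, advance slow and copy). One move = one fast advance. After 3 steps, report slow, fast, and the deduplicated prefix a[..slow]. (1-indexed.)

slow=1 fast=2: a[fast]=2≠a[slow]=1 write a[2]=2, slow++,fast++
slow=2 fast=3: a[fast]=5≠a[slow]=2 write a[3]=5, slow++,fast++
slow=3 fast=4: a[fast]=5=a[slow] dup, fast++

slow=3, fast=5, prefix=[1, 2, 5]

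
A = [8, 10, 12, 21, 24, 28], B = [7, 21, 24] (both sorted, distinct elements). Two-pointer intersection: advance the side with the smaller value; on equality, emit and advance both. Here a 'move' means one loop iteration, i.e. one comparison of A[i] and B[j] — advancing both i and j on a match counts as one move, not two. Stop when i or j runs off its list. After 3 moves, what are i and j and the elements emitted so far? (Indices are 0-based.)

i=2, j=1, emitted=[]

[i=0,j=0] 8>7 → j++
[i=0,j=1] 8<21 → i++
[i=1,j=1] 10<21 → i++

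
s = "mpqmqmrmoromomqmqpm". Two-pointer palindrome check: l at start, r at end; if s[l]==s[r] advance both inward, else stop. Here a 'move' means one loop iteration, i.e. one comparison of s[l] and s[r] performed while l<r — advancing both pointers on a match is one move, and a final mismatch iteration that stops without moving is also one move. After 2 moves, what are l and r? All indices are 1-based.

l=3, r=17

[1,19] 'm'=='m' → l++,r--
[2,18] 'p'=='p' → l++,r--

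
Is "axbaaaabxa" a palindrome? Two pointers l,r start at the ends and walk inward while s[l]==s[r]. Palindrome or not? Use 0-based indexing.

palindrome

l=0 r=9: 'a'=='a', l++,r--
l=1 r=8: 'x'=='x', l++,r--
l=2 r=7: 'b'=='b', l++,r--
l=3 r=6: 'a'=='a', l++,r--
l=4 r=5: 'a'=='a', l++,r--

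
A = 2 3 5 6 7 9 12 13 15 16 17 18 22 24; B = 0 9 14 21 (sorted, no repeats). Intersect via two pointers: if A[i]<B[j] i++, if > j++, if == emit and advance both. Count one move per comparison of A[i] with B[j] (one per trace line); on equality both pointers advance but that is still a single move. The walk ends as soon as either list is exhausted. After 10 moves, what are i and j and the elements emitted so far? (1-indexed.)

i=1 j=1: 2>0, j++
i=1 j=2: 2<9, i++
i=2 j=2: 3<9, i++
i=3 j=2: 5<9, i++
i=4 j=2: 6<9, i++
i=5 j=2: 7<9, i++
i=6 j=2: 9==9 emit, i++,j++
i=7 j=3: 12<14, i++
i=8 j=3: 13<14, i++
i=9 j=3: 15>14, j++

i=9, j=4, emitted=[9]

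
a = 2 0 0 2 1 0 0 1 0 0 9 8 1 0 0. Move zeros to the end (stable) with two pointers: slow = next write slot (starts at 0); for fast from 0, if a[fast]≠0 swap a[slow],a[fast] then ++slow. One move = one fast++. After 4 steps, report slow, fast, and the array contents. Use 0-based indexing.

(s=0,f=0) a[fast]=2≠0 swap→a[0]=2 → slow++,fast++
(s=1,f=1) a[fast]=0 → fast++
(s=1,f=2) a[fast]=0 → fast++
(s=1,f=3) a[fast]=2≠0 swap→a[1]=2 → slow++,fast++

slow=2, fast=4, a=[2, 2, 0, 0, 1, 0, 0, 1, 0, 0, 9, 8, 1, 0, 0]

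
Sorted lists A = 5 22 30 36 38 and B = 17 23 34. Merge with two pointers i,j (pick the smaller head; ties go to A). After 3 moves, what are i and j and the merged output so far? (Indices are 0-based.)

i=2, j=1, merged so far=[5, 17, 22]

[i=0,j=0] A[i]=5<=B[j]=17 take 5 → i++
[i=1,j=0] A[i]=22>B[j]=17 take 17 → j++
[i=1,j=1] A[i]=22<=B[j]=23 take 22 → i++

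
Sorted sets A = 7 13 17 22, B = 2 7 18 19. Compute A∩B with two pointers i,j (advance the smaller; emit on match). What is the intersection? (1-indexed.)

[i=1,j=1] 7>2 → j++
[i=1,j=2] 7==7 emit → i++,j++
[i=2,j=3] 13<18 → i++
[i=3,j=3] 17<18 → i++
[i=4,j=3] 22>18 → j++
[i=4,j=4] 22>19 → j++

intersection = [7]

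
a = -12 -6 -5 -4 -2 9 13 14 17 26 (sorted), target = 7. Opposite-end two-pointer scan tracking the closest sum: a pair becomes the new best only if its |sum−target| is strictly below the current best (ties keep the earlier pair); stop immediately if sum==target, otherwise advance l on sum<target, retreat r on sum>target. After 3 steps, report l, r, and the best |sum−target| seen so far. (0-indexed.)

[0,9] -12+26=14 d=7 * → r--
[0,8] -12+17=5 d=2 * → l++
[1,8] -6+17=11 d=4 → r--

l=1, r=7, best |Δ|=2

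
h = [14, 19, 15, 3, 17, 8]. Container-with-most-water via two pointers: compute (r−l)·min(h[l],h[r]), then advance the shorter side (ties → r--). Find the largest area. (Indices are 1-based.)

max area = 56

[1,6] min(14,8)*5=40 best=40 * → r--
[1,5] min(14,17)*4=56 best=56 * → l++
[2,5] min(19,17)*3=51 best=56 → r--
[2,4] min(19,3)*2=6 best=56 → r--
[2,3] min(19,15)*1=15 best=56 → r--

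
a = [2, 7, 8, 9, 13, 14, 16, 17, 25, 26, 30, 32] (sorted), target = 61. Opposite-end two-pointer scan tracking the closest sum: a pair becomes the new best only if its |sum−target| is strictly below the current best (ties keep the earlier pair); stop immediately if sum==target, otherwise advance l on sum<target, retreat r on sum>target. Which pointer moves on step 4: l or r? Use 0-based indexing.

l

[0,11] 2+32=34 d=27 * → l++
[1,11] 7+32=39 d=22 * → l++
[2,11] 8+32=40 d=21 * → l++
[3,11] 9+32=41 d=20 * → l++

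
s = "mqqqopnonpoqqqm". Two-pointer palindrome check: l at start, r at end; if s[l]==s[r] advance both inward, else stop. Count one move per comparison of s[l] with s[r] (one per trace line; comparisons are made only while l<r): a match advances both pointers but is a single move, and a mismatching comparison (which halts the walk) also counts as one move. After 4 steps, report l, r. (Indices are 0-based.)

l=4, r=10

l=0 r=14: 'm'=='m', l++,r--
l=1 r=13: 'q'=='q', l++,r--
l=2 r=12: 'q'=='q', l++,r--
l=3 r=11: 'q'=='q', l++,r--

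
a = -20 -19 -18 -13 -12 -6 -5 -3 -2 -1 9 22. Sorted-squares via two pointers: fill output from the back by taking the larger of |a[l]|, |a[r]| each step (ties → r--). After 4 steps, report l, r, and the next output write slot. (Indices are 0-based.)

l=0 r=11: |-20|<=|22| out[11]=484, r--
l=0 r=10: |-20|>|9| out[10]=400, l++
l=1 r=10: |-19|>|9| out[9]=361, l++
l=2 r=10: |-18|>|9| out[8]=324, l++

l=3, r=10, next write slot=7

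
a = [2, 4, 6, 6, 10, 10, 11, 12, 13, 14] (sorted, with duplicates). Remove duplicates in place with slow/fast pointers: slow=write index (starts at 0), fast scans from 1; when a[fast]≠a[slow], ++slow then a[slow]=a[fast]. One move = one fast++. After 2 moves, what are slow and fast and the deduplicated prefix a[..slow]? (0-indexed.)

slow=2, fast=3, prefix=[2, 4, 6]

slow=0 fast=1: a[fast]=4≠a[slow]=2 write a[1]=4, slow++,fast++
slow=1 fast=2: a[fast]=6≠a[slow]=4 write a[2]=6, slow++,fast++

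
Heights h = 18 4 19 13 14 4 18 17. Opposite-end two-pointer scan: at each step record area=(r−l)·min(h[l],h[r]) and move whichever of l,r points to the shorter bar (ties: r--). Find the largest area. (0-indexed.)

l=0 r=7: min(18,17)*7=119 best=119 *, r--
l=0 r=6: min(18,18)*6=108 best=119, r--
l=0 r=5: min(18,4)*5=20 best=119, r--
l=0 r=4: min(18,14)*4=56 best=119, r--
l=0 r=3: min(18,13)*3=39 best=119, r--
l=0 r=2: min(18,19)*2=36 best=119, l++
l=1 r=2: min(4,19)*1=4 best=119, l++

max area = 119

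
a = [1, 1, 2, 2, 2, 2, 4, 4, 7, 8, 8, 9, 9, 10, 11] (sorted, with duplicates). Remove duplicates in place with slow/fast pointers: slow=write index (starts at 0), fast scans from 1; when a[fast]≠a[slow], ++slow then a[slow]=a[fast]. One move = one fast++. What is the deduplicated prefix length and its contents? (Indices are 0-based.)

slow=0 fast=1: a[fast]=1=a[slow] dup, fast++
slow=0 fast=2: a[fast]=2≠a[slow]=1 write a[1]=2, slow++,fast++
slow=1 fast=3: a[fast]=2=a[slow] dup, fast++
slow=1 fast=4: a[fast]=2=a[slow] dup, fast++
slow=1 fast=5: a[fast]=2=a[slow] dup, fast++
slow=1 fast=6: a[fast]=4≠a[slow]=2 write a[2]=4, slow++,fast++
slow=2 fast=7: a[fast]=4=a[slow] dup, fast++
slow=2 fast=8: a[fast]=7≠a[slow]=4 write a[3]=7, slow++,fast++
slow=3 fast=9: a[fast]=8≠a[slow]=7 write a[4]=8, slow++,fast++
slow=4 fast=10: a[fast]=8=a[slow] dup, fast++
slow=4 fast=11: a[fast]=9≠a[slow]=8 write a[5]=9, slow++,fast++
slow=5 fast=12: a[fast]=9=a[slow] dup, fast++
slow=5 fast=13: a[fast]=10≠a[slow]=9 write a[6]=10, slow++,fast++
slow=6 fast=14: a[fast]=11≠a[slow]=10 write a[7]=11, slow++,fast++

length 8; prefix = [1, 2, 4, 7, 8, 9, 10, 11]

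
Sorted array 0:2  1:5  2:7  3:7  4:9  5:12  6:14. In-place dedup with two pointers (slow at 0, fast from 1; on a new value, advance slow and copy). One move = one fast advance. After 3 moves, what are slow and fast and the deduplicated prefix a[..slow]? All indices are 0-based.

slow=0 fast=1: a[fast]=5≠a[slow]=2 write a[1]=5, slow++,fast++
slow=1 fast=2: a[fast]=7≠a[slow]=5 write a[2]=7, slow++,fast++
slow=2 fast=3: a[fast]=7=a[slow] dup, fast++

slow=2, fast=4, prefix=[2, 5, 7]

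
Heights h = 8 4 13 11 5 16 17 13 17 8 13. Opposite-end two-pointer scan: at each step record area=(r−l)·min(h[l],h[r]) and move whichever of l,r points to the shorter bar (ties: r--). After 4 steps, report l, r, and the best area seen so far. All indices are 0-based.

l=2, r=8, best area=104

l=0 r=10: min(8,13)*10=80 best=80 *, l++
l=1 r=10: min(4,13)*9=36 best=80, l++
l=2 r=10: min(13,13)*8=104 best=104 *, r--
l=2 r=9: min(13,8)*7=56 best=104, r--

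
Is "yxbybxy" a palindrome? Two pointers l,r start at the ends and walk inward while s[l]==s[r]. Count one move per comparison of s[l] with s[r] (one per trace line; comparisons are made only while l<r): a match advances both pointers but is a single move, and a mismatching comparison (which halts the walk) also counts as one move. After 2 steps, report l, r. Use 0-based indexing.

l=0 r=6: 'y'=='y', l++,r--
l=1 r=5: 'x'=='x', l++,r--

l=2, r=4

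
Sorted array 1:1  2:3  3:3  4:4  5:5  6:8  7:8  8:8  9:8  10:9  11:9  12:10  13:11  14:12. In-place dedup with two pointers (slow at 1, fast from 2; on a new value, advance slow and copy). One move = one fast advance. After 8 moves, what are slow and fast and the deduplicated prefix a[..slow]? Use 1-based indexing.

slow=5, fast=10, prefix=[1, 3, 4, 5, 8]

slow=1 fast=2: a[fast]=3≠a[slow]=1 write a[2]=3, slow++,fast++
slow=2 fast=3: a[fast]=3=a[slow] dup, fast++
slow=2 fast=4: a[fast]=4≠a[slow]=3 write a[3]=4, slow++,fast++
slow=3 fast=5: a[fast]=5≠a[slow]=4 write a[4]=5, slow++,fast++
slow=4 fast=6: a[fast]=8≠a[slow]=5 write a[5]=8, slow++,fast++
slow=5 fast=7: a[fast]=8=a[slow] dup, fast++
slow=5 fast=8: a[fast]=8=a[slow] dup, fast++
slow=5 fast=9: a[fast]=8=a[slow] dup, fast++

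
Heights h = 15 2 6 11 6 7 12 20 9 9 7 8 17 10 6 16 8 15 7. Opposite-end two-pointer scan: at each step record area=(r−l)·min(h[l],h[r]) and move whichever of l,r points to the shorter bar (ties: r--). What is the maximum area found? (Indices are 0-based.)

[0,18] min(15,7)*18=126 best=126 * → r--
[0,17] min(15,15)*17=255 best=255 * → r--
[0,16] min(15,8)*16=128 best=255 → r--
[0,15] min(15,16)*15=225 best=255 → l++
[1,15] min(2,16)*14=28 best=255 → l++
[2,15] min(6,16)*13=78 best=255 → l++
[3,15] min(11,16)*12=132 best=255 → l++
[4,15] min(6,16)*11=66 best=255 → l++
[5,15] min(7,16)*10=70 best=255 → l++
[6,15] min(12,16)*9=108 best=255 → l++
[7,15] min(20,16)*8=128 best=255 → r--
[7,14] min(20,6)*7=42 best=255 → r--
[7,13] min(20,10)*6=60 best=255 → r--
[7,12] min(20,17)*5=85 best=255 → r--
[7,11] min(20,8)*4=32 best=255 → r--
[7,10] min(20,7)*3=21 best=255 → r--
[7,9] min(20,9)*2=18 best=255 → r--
[7,8] min(20,9)*1=9 best=255 → r--

max area = 255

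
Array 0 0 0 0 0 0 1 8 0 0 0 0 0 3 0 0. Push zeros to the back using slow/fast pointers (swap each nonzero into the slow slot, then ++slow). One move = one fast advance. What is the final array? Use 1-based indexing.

[1, 8, 3, 0, 0, 0, 0, 0, 0, 0, 0, 0, 0, 0, 0, 0]

(s=1,f=1) a[fast]=0 → fast++
(s=1,f=2) a[fast]=0 → fast++
(s=1,f=3) a[fast]=0 → fast++
(s=1,f=4) a[fast]=0 → fast++
(s=1,f=5) a[fast]=0 → fast++
(s=1,f=6) a[fast]=0 → fast++
(s=1,f=7) a[fast]=1≠0 swap→a[1]=1 → slow++,fast++
(s=2,f=8) a[fast]=8≠0 swap→a[2]=8 → slow++,fast++
(s=3,f=9) a[fast]=0 → fast++
(s=3,f=10) a[fast]=0 → fast++
(s=3,f=11) a[fast]=0 → fast++
(s=3,f=12) a[fast]=0 → fast++
(s=3,f=13) a[fast]=0 → fast++
(s=3,f=14) a[fast]=3≠0 swap→a[3]=3 → slow++,fast++
(s=4,f=15) a[fast]=0 → fast++
(s=4,f=16) a[fast]=0 → fast++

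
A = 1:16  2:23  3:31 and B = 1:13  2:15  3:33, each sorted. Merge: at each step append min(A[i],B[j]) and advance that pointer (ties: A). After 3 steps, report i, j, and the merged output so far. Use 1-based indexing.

[i=1,j=1] A[i]=16>B[j]=13 take 13 → j++
[i=1,j=2] A[i]=16>B[j]=15 take 15 → j++
[i=1,j=3] A[i]=16<=B[j]=33 take 16 → i++

i=2, j=3, merged so far=[13, 15, 16]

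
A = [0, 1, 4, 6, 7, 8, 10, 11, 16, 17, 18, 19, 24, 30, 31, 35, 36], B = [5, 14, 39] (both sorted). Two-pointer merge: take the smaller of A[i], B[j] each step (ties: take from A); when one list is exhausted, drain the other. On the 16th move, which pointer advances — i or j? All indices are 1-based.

[i=1,j=1] A[i]=0<=B[j]=5 take 0 → i++
[i=2,j=1] A[i]=1<=B[j]=5 take 1 → i++
[i=3,j=1] A[i]=4<=B[j]=5 take 4 → i++
[i=4,j=1] A[i]=6>B[j]=5 take 5 → j++
[i=4,j=2] A[i]=6<=B[j]=14 take 6 → i++
[i=5,j=2] A[i]=7<=B[j]=14 take 7 → i++
[i=6,j=2] A[i]=8<=B[j]=14 take 8 → i++
[i=7,j=2] A[i]=10<=B[j]=14 take 10 → i++
[i=8,j=2] A[i]=11<=B[j]=14 take 11 → i++
[i=9,j=2] A[i]=16>B[j]=14 take 14 → j++
[i=9,j=3] A[i]=16<=B[j]=39 take 16 → i++
[i=10,j=3] A[i]=17<=B[j]=39 take 17 → i++
[i=11,j=3] A[i]=18<=B[j]=39 take 18 → i++
[i=12,j=3] A[i]=19<=B[j]=39 take 19 → i++
[i=13,j=3] A[i]=24<=B[j]=39 take 24 → i++
[i=14,j=3] A[i]=30<=B[j]=39 take 30 → i++

i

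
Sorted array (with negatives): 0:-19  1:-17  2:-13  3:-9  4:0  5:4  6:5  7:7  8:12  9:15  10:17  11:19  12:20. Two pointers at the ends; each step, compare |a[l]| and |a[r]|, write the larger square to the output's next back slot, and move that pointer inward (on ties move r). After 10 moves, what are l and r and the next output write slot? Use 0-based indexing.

l=4, r=6, next write slot=2

[0,12] |-19|<=|20| out[12]=400 → r--
[0,11] |-19|<=|19| out[11]=361 → r--
[0,10] |-19|>|17| out[10]=361 → l++
[1,10] |-17|<=|17| out[9]=289 → r--
[1,9] |-17|>|15| out[8]=289 → l++
[2,9] |-13|<=|15| out[7]=225 → r--
[2,8] |-13|>|12| out[6]=169 → l++
[3,8] |-9|<=|12| out[5]=144 → r--
[3,7] |-9|>|7| out[4]=81 → l++
[4,7] |0|<=|7| out[3]=49 → r--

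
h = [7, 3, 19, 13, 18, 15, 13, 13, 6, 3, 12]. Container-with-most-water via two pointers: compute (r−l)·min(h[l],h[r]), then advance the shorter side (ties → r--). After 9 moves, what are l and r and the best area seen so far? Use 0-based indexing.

[0,10] min(7,12)*10=70 best=70 * → l++
[1,10] min(3,12)*9=27 best=70 → l++
[2,10] min(19,12)*8=96 best=96 * → r--
[2,9] min(19,3)*7=21 best=96 → r--
[2,8] min(19,6)*6=36 best=96 → r--
[2,7] min(19,13)*5=65 best=96 → r--
[2,6] min(19,13)*4=52 best=96 → r--
[2,5] min(19,15)*3=45 best=96 → r--
[2,4] min(19,18)*2=36 best=96 → r--

l=2, r=3, best area=96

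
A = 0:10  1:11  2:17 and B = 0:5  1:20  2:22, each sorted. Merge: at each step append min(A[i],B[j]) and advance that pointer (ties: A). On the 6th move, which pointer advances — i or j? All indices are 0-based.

[i=0,j=0] A[i]=10>B[j]=5 take 5 → j++
[i=0,j=1] A[i]=10<=B[j]=20 take 10 → i++
[i=1,j=1] A[i]=11<=B[j]=20 take 11 → i++
[i=2,j=1] A[i]=17<=B[j]=20 take 17 → i++
[i=3,j=1] A done, take B[j]=20 → j++
[i=3,j=2] A done, take B[j]=22 → j++

j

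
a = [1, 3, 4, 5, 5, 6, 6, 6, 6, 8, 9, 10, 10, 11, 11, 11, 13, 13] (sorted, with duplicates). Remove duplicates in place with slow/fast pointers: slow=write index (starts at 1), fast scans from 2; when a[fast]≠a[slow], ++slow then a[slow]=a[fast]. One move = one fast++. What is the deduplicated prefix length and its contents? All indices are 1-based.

slow=1 fast=2: a[fast]=3≠a[slow]=1 write a[2]=3, slow++,fast++
slow=2 fast=3: a[fast]=4≠a[slow]=3 write a[3]=4, slow++,fast++
slow=3 fast=4: a[fast]=5≠a[slow]=4 write a[4]=5, slow++,fast++
slow=4 fast=5: a[fast]=5=a[slow] dup, fast++
slow=4 fast=6: a[fast]=6≠a[slow]=5 write a[5]=6, slow++,fast++
slow=5 fast=7: a[fast]=6=a[slow] dup, fast++
slow=5 fast=8: a[fast]=6=a[slow] dup, fast++
slow=5 fast=9: a[fast]=6=a[slow] dup, fast++
slow=5 fast=10: a[fast]=8≠a[slow]=6 write a[6]=8, slow++,fast++
slow=6 fast=11: a[fast]=9≠a[slow]=8 write a[7]=9, slow++,fast++
slow=7 fast=12: a[fast]=10≠a[slow]=9 write a[8]=10, slow++,fast++
slow=8 fast=13: a[fast]=10=a[slow] dup, fast++
slow=8 fast=14: a[fast]=11≠a[slow]=10 write a[9]=11, slow++,fast++
slow=9 fast=15: a[fast]=11=a[slow] dup, fast++
slow=9 fast=16: a[fast]=11=a[slow] dup, fast++
slow=9 fast=17: a[fast]=13≠a[slow]=11 write a[10]=13, slow++,fast++
slow=10 fast=18: a[fast]=13=a[slow] dup, fast++

length 10; prefix = [1, 3, 4, 5, 6, 8, 9, 10, 11, 13]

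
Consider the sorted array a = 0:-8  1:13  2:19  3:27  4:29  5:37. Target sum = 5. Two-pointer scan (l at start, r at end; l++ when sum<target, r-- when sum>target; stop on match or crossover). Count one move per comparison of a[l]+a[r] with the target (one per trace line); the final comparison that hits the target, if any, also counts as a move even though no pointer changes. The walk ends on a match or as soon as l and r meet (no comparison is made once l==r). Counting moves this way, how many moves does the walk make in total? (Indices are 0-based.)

l=0 r=5: -8+37=29 >5, r--
l=0 r=4: -8+29=21 >5, r--
l=0 r=3: -8+27=19 >5, r--
l=0 r=2: -8+19=11 >5, r--
l=0 r=1: -8+13=5, found

5 moves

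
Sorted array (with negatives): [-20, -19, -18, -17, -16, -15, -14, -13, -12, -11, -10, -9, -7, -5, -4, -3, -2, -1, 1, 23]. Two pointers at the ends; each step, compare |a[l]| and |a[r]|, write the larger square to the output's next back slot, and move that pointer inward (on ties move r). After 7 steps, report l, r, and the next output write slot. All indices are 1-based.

l=7, r=19, next write slot=13

l=1 r=20: |-20|<=|23| out[20]=529, r--
l=1 r=19: |-20|>|1| out[19]=400, l++
l=2 r=19: |-19|>|1| out[18]=361, l++
l=3 r=19: |-18|>|1| out[17]=324, l++
l=4 r=19: |-17|>|1| out[16]=289, l++
l=5 r=19: |-16|>|1| out[15]=256, l++
l=6 r=19: |-15|>|1| out[14]=225, l++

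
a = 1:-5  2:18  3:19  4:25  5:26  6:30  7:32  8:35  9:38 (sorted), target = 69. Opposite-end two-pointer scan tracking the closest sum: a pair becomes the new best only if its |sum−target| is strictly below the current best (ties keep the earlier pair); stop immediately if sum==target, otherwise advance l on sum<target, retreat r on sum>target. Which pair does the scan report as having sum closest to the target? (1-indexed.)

l=1 r=9: -5+38=33 d=36 *, l++
l=2 r=9: 18+38=56 d=13 *, l++
l=3 r=9: 19+38=57 d=12 *, l++
l=4 r=9: 25+38=63 d=6 *, l++
l=5 r=9: 26+38=64 d=5 *, l++
l=6 r=9: 30+38=68 d=1 *, l++
l=7 r=9: 32+38=70 d=1, r--
l=7 r=8: 32+35=67 d=2, l++

pair (30, 38) with sum 68 (|Δ|=1)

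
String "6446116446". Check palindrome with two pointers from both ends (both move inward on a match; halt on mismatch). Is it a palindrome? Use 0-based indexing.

palindrome

[0,9] '6'=='6' → l++,r--
[1,8] '4'=='4' → l++,r--
[2,7] '4'=='4' → l++,r--
[3,6] '6'=='6' → l++,r--
[4,5] '1'=='1' → l++,r--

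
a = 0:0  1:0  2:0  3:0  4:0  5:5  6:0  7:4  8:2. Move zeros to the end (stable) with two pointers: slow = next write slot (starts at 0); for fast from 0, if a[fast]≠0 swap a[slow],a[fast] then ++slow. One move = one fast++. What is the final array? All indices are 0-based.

slow=0 fast=0: a[fast]=0, fast++
slow=0 fast=1: a[fast]=0, fast++
slow=0 fast=2: a[fast]=0, fast++
slow=0 fast=3: a[fast]=0, fast++
slow=0 fast=4: a[fast]=0, fast++
slow=0 fast=5: a[fast]=5≠0 swap→a[0]=5, slow++,fast++
slow=1 fast=6: a[fast]=0, fast++
slow=1 fast=7: a[fast]=4≠0 swap→a[1]=4, slow++,fast++
slow=2 fast=8: a[fast]=2≠0 swap→a[2]=2, slow++,fast++

[5, 4, 2, 0, 0, 0, 0, 0, 0]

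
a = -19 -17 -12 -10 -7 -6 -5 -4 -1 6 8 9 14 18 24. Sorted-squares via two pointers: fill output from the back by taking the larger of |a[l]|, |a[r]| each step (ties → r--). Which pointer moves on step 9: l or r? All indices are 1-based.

[1,15] |-19|<=|24| out[15]=576 → r--
[1,14] |-19|>|18| out[14]=361 → l++
[2,14] |-17|<=|18| out[13]=324 → r--
[2,13] |-17|>|14| out[12]=289 → l++
[3,13] |-12|<=|14| out[11]=196 → r--
[3,12] |-12|>|9| out[10]=144 → l++
[4,12] |-10|>|9| out[9]=100 → l++
[5,12] |-7|<=|9| out[8]=81 → r--
[5,11] |-7|<=|8| out[7]=64 → r--

r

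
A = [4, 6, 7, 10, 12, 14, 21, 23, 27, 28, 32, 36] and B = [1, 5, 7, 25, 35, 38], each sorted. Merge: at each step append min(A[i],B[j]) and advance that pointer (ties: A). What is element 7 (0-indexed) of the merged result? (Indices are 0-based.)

[i=0,j=0] A[i]=4>B[j]=1 take 1 → j++
[i=0,j=1] A[i]=4<=B[j]=5 take 4 → i++
[i=1,j=1] A[i]=6>B[j]=5 take 5 → j++
[i=1,j=2] A[i]=6<=B[j]=7 take 6 → i++
[i=2,j=2] A[i]=7<=B[j]=7 take 7 → i++
[i=3,j=2] A[i]=10>B[j]=7 take 7 → j++
[i=3,j=3] A[i]=10<=B[j]=25 take 10 → i++
[i=4,j=3] A[i]=12<=B[j]=25 take 12 → i++
[i=5,j=3] A[i]=14<=B[j]=25 take 14 → i++
[i=6,j=3] A[i]=21<=B[j]=25 take 21 → i++
[i=7,j=3] A[i]=23<=B[j]=25 take 23 → i++
[i=8,j=3] A[i]=27>B[j]=25 take 25 → j++
[i=8,j=4] A[i]=27<=B[j]=35 take 27 → i++
[i=9,j=4] A[i]=28<=B[j]=35 take 28 → i++
[i=10,j=4] A[i]=32<=B[j]=35 take 32 → i++
[i=11,j=4] A[i]=36>B[j]=35 take 35 → j++
[i=11,j=5] A[i]=36<=B[j]=38 take 36 → i++
[i=12,j=5] A done, take B[j]=38 → j++

merged[7] = 12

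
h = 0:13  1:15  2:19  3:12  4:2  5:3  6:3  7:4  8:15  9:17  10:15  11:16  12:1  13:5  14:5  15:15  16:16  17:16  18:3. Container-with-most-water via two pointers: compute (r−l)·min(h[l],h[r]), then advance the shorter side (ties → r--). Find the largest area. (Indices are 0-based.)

max area = 240

l=0 r=18: min(13,3)*18=54 best=54 *, r--
l=0 r=17: min(13,16)*17=221 best=221 *, l++
l=1 r=17: min(15,16)*16=240 best=240 *, l++
l=2 r=17: min(19,16)*15=240 best=240, r--
l=2 r=16: min(19,16)*14=224 best=240, r--
l=2 r=15: min(19,15)*13=195 best=240, r--
l=2 r=14: min(19,5)*12=60 best=240, r--
l=2 r=13: min(19,5)*11=55 best=240, r--
l=2 r=12: min(19,1)*10=10 best=240, r--
l=2 r=11: min(19,16)*9=144 best=240, r--
l=2 r=10: min(19,15)*8=120 best=240, r--
l=2 r=9: min(19,17)*7=119 best=240, r--
l=2 r=8: min(19,15)*6=90 best=240, r--
l=2 r=7: min(19,4)*5=20 best=240, r--
l=2 r=6: min(19,3)*4=12 best=240, r--
l=2 r=5: min(19,3)*3=9 best=240, r--
l=2 r=4: min(19,2)*2=4 best=240, r--
l=2 r=3: min(19,12)*1=12 best=240, r--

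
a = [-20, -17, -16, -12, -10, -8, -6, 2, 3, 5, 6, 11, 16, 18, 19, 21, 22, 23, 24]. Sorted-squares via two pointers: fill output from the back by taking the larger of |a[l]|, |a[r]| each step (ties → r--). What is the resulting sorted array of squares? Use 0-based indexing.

l=0 r=18: |-20|<=|24| out[18]=576, r--
l=0 r=17: |-20|<=|23| out[17]=529, r--
l=0 r=16: |-20|<=|22| out[16]=484, r--
l=0 r=15: |-20|<=|21| out[15]=441, r--
l=0 r=14: |-20|>|19| out[14]=400, l++
l=1 r=14: |-17|<=|19| out[13]=361, r--
l=1 r=13: |-17|<=|18| out[12]=324, r--
l=1 r=12: |-17|>|16| out[11]=289, l++
l=2 r=12: |-16|<=|16| out[10]=256, r--
l=2 r=11: |-16|>|11| out[9]=256, l++
l=3 r=11: |-12|>|11| out[8]=144, l++
l=4 r=11: |-10|<=|11| out[7]=121, r--
l=4 r=10: |-10|>|6| out[6]=100, l++
l=5 r=10: |-8|>|6| out[5]=64, l++
l=6 r=10: |-6|<=|6| out[4]=36, r--
l=6 r=9: |-6|>|5| out[3]=36, l++
l=7 r=9: |2|<=|5| out[2]=25, r--
l=7 r=8: |2|<=|3| out[1]=9, r--
l=7 r=7: |2|<=|2| out[0]=4, r--

[4, 9, 25, 36, 36, 64, 100, 121, 144, 256, 256, 289, 324, 361, 400, 441, 484, 529, 576]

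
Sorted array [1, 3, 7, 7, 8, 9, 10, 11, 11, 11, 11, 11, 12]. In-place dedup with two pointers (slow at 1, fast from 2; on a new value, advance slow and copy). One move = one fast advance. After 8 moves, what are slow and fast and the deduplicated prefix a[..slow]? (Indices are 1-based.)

slow=7, fast=10, prefix=[1, 3, 7, 8, 9, 10, 11]

slow=1 fast=2: a[fast]=3≠a[slow]=1 write a[2]=3, slow++,fast++
slow=2 fast=3: a[fast]=7≠a[slow]=3 write a[3]=7, slow++,fast++
slow=3 fast=4: a[fast]=7=a[slow] dup, fast++
slow=3 fast=5: a[fast]=8≠a[slow]=7 write a[4]=8, slow++,fast++
slow=4 fast=6: a[fast]=9≠a[slow]=8 write a[5]=9, slow++,fast++
slow=5 fast=7: a[fast]=10≠a[slow]=9 write a[6]=10, slow++,fast++
slow=6 fast=8: a[fast]=11≠a[slow]=10 write a[7]=11, slow++,fast++
slow=7 fast=9: a[fast]=11=a[slow] dup, fast++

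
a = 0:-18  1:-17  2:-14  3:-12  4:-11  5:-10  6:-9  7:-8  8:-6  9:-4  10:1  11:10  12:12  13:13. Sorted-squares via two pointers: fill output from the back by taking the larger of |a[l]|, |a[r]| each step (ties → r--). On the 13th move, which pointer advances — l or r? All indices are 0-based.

l=0 r=13: |-18|>|13| out[13]=324, l++
l=1 r=13: |-17|>|13| out[12]=289, l++
l=2 r=13: |-14|>|13| out[11]=196, l++
l=3 r=13: |-12|<=|13| out[10]=169, r--
l=3 r=12: |-12|<=|12| out[9]=144, r--
l=3 r=11: |-12|>|10| out[8]=144, l++
l=4 r=11: |-11|>|10| out[7]=121, l++
l=5 r=11: |-10|<=|10| out[6]=100, r--
l=5 r=10: |-10|>|1| out[5]=100, l++
l=6 r=10: |-9|>|1| out[4]=81, l++
l=7 r=10: |-8|>|1| out[3]=64, l++
l=8 r=10: |-6|>|1| out[2]=36, l++
l=9 r=10: |-4|>|1| out[1]=16, l++

l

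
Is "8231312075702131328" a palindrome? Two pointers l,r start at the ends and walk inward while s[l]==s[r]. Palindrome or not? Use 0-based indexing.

palindrome

l=0 r=18: '8'=='8', l++,r--
l=1 r=17: '2'=='2', l++,r--
l=2 r=16: '3'=='3', l++,r--
l=3 r=15: '1'=='1', l++,r--
l=4 r=14: '3'=='3', l++,r--
l=5 r=13: '1'=='1', l++,r--
l=6 r=12: '2'=='2', l++,r--
l=7 r=11: '0'=='0', l++,r--
l=8 r=10: '7'=='7', l++,r--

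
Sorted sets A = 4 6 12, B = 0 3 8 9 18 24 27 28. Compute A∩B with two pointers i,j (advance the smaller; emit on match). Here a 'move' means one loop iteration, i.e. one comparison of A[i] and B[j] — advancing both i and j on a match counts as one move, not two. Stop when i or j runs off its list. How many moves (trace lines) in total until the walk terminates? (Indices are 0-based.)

7 moves

i=0 j=0: 4>0, j++
i=0 j=1: 4>3, j++
i=0 j=2: 4<8, i++
i=1 j=2: 6<8, i++
i=2 j=2: 12>8, j++
i=2 j=3: 12>9, j++
i=2 j=4: 12<18, i++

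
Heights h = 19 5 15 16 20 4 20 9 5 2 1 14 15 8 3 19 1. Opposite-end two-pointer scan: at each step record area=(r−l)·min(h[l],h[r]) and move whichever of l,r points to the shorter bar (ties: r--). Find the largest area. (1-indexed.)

max area = 285

l=1 r=17: min(19,1)*16=16 best=16 *, r--
l=1 r=16: min(19,19)*15=285 best=285 *, r--
l=1 r=15: min(19,3)*14=42 best=285, r--
l=1 r=14: min(19,8)*13=104 best=285, r--
l=1 r=13: min(19,15)*12=180 best=285, r--
l=1 r=12: min(19,14)*11=154 best=285, r--
l=1 r=11: min(19,1)*10=10 best=285, r--
l=1 r=10: min(19,2)*9=18 best=285, r--
l=1 r=9: min(19,5)*8=40 best=285, r--
l=1 r=8: min(19,9)*7=63 best=285, r--
l=1 r=7: min(19,20)*6=114 best=285, l++
l=2 r=7: min(5,20)*5=25 best=285, l++
l=3 r=7: min(15,20)*4=60 best=285, l++
l=4 r=7: min(16,20)*3=48 best=285, l++
l=5 r=7: min(20,20)*2=40 best=285, r--
l=5 r=6: min(20,4)*1=4 best=285, r--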